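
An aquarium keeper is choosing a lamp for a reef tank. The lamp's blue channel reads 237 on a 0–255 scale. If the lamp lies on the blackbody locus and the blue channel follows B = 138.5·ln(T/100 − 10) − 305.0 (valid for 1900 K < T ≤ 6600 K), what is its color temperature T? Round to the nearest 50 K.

6000 K

ln(t − 10) = (237 + 305.0) / 138.5 = 3.9134.
t − 10 = e^3.9134 = 50.067, so t = 60.067.
T = 100·t = 6007 K → 6000 K to the nearest 50 K.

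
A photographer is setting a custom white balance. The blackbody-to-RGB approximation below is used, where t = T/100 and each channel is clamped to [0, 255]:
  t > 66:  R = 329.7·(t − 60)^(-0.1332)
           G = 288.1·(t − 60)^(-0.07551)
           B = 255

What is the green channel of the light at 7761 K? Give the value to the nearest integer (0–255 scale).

232

t = 7761/100 = 77.61; the t > 66 branch applies.
G = 288.1·(77.61 − 60)^(-0.07551) = 288.1·17.61^(-0.07551) = 288.1·0.80525 = 231.994.
Rounded: 232.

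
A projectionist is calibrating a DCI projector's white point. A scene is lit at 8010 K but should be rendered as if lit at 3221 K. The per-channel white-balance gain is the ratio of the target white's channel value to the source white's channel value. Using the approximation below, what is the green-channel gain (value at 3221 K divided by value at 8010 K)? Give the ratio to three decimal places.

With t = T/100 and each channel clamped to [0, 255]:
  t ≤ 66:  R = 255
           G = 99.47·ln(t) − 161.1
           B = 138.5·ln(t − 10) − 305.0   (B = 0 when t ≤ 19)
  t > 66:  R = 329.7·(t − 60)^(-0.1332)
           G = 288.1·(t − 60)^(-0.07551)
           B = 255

At 8010 K (t = 80.1):
  G = 288.1·(80.1 − 60)^(-0.07551) = 288.1·20.1^(-0.07551) = 288.1·0.79725 = 229.688.
At 3221 K (t = 32.21):
  G = 99.47·ln 32.21 − 161.1 = 99.47·3.4723 − 161.1 = 184.287.
Gain = 184.287 / 229.688 = 0.8023 → 0.802.

0.802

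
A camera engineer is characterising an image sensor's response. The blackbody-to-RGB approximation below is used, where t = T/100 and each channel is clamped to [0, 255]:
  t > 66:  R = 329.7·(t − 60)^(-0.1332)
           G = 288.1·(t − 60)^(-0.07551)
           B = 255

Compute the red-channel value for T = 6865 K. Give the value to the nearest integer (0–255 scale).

t = 6865/100 = 68.65; the t > 66 branch applies.
R = 329.7·(68.65 − 60)^(-0.1332) = 329.7·8.65^(-0.1332) = 329.7·0.75022 = 247.348.
Rounded: 247.

247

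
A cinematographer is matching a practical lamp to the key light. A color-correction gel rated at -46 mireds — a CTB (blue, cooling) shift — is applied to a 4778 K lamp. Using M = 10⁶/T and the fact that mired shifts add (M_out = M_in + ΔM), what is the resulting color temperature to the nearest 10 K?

M_in = 10⁶/4778 = 209.29 mireds.
M_out = 209.29 + (-46) = 163.29 mireds.
T_out = 10⁶/163.29 = 6124.0 K → 6120 K.

6120 K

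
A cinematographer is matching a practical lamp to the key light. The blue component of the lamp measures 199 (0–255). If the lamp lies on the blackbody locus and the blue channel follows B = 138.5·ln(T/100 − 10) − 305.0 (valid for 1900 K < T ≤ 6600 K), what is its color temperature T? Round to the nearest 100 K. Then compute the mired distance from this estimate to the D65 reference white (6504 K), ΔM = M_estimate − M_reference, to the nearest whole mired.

ln(t − 10) = (199 + 305.0) / 138.5 = 3.6390.
t − 10 = e^3.6390 = 38.053, so t = 48.053.
T = 100·t = 4805 K → 4800 K to the nearest 100 K.
M_estimate = 10⁶/4800 = 208.33; M_reference = 10⁶/6504 = 153.75.
ΔM = 208.33 − 153.75 = 54.58 → +55 mireds.

+55 mireds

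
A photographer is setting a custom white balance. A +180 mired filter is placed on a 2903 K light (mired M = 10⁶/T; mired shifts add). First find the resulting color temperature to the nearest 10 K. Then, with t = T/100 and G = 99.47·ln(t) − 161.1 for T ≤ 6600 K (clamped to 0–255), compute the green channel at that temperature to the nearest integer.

132

M_in = 10⁶/2903 = 344.47; M_out = 344.47 + (+180) = 524.47.
T_out = 10⁶/524.47 = 1906.7 K → 1910 K; t = 19.1.
G = 99.47·ln 19.1 − 161.1 = 99.47·2.9497 − 161.1 = 132.305.
Rounded: 132.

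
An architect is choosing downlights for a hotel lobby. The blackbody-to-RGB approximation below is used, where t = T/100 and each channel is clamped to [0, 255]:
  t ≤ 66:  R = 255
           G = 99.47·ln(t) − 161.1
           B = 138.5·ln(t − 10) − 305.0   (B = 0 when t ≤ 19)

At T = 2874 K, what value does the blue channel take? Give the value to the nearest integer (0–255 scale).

101

t = 2874/100 = 28.74; the t ≤ 66 branch applies.
B = 138.5·ln(28.74 − 10) − 305.0 = 138.5·ln 18.74 − 305.0 = 138.5·2.9307 − 305.0 = 100.896.
Rounded: 101.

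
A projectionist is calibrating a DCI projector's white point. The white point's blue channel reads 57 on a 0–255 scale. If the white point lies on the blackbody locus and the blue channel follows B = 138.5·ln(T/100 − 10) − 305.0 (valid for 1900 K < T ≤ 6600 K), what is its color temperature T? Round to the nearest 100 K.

ln(t − 10) = (57 + 305.0) / 138.5 = 2.6137.
t − 10 = e^2.6137 = 13.650, so t = 23.650.
T = 100·t = 2365 K → 2400 K to the nearest 100 K.

2400 K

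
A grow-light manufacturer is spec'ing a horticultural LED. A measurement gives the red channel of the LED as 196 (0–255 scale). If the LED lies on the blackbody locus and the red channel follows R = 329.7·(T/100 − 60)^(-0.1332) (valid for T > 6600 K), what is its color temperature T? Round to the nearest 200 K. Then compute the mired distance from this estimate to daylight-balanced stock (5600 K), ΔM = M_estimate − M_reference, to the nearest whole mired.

-88 mireds

(t − 60)^(-0.1332) = 196/329.7 = 0.59448.
t − 60 = 0.59448^(1/-0.1332) = 0.59448^(-7.508) = 49.621, so t = 109.621.
T = 100·t = 10962 K → 11000 K to the nearest 200 K.
M_estimate = 10⁶/11000 = 90.91; M_reference = 10⁶/5600 = 178.57.
ΔM = 90.91 − 178.57 = -87.66 → -88 mireds.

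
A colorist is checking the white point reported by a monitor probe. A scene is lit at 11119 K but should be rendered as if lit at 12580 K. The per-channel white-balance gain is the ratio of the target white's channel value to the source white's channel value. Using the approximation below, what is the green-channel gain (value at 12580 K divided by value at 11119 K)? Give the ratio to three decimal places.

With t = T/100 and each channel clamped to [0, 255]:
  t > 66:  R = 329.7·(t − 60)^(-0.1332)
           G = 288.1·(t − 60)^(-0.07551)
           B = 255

At 11119 K (t = 111.19):
  G = 288.1·(111.19 − 60)^(-0.07551) = 288.1·51.19^(-0.07551) = 288.1·0.74292 = 214.034.
At 12580 K (t = 125.8):
  G = 288.1·(125.8 − 60)^(-0.07551) = 288.1·65.8^(-0.07551) = 288.1·0.72896 = 210.014.
Gain = 210.014 / 214.034 = 0.9812 → 0.981.

0.981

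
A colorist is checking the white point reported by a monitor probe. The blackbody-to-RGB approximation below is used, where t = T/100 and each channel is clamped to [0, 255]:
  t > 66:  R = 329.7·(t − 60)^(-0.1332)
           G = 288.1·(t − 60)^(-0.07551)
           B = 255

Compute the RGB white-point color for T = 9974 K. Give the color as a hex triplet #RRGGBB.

#CADAFF

t = 9974/100 = 99.74; the t > 66 branch applies.
R = 329.7·(99.74 − 60)^(-0.1332) = 329.7·39.74^(-0.1332) = 329.7·0.61233 = 201.884.
G = 288.1·(99.74 − 60)^(-0.07551) = 288.1·39.74^(-0.07551) = 288.1·0.75726 = 218.165.
B = 255 by definition for t > 66.
Rounded: (202, 218, 255).
In hex: #CADAFF.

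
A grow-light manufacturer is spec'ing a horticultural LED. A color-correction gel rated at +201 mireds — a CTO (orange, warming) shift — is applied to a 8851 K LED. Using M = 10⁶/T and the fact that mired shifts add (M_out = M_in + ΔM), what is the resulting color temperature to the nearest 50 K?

M_in = 10⁶/8851 = 112.98 mireds.
M_out = 112.98 + (+201) = 313.98 mireds.
T_out = 10⁶/313.98 = 3184.9 K → 3200 K.

3200 K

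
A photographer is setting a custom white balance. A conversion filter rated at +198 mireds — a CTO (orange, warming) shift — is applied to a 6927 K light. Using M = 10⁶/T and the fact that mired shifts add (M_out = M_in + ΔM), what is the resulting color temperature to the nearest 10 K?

2920 K

M_in = 10⁶/6927 = 144.36 mireds.
M_out = 144.36 + (+198) = 342.36 mireds.
T_out = 10⁶/342.36 = 2920.9 K → 2920 K.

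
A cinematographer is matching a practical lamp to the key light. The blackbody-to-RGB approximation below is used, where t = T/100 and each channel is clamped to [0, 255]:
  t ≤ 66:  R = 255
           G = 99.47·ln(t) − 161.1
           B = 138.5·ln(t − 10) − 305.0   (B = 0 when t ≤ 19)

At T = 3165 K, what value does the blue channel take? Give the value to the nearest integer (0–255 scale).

t = 3165/100 = 31.65; the t ≤ 66 branch applies.
B = 138.5·ln(31.65 − 10) − 305.0 = 138.5·ln 21.65 − 305.0 = 138.5·3.0750 − 305.0 = 120.888.
Rounded: 121.

121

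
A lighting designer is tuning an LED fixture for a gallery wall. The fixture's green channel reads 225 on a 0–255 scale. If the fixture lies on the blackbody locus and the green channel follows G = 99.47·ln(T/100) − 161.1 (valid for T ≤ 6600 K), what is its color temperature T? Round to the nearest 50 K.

ln t = (225 + 161.1) / 99.47 = 3.8816.
t = e^3.8816 = 48.500.
T = 100·t = 4850 K → 4850 K to the nearest 50 K.

4850 K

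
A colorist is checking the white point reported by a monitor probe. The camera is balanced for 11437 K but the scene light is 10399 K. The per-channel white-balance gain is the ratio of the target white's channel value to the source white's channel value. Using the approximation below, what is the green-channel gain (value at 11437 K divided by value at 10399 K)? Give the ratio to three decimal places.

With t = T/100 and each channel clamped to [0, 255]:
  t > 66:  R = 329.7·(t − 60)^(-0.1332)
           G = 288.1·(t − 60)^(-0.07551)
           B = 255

At 10399 K (t = 103.99):
  G = 288.1·(103.99 − 60)^(-0.07551) = 288.1·43.99^(-0.07551) = 288.1·0.75147 = 216.498.
At 11437 K (t = 114.37):
  G = 288.1·(114.37 − 60)^(-0.07551) = 288.1·54.37^(-0.07551) = 288.1·0.73954 = 213.062.
Gain = 213.062 / 216.498 = 0.9841 → 0.984.

0.984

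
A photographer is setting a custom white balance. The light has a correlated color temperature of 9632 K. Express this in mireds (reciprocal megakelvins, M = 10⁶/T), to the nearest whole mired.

M = 10⁶ / 9632 = 103.821 → 104 mireds.

104 mireds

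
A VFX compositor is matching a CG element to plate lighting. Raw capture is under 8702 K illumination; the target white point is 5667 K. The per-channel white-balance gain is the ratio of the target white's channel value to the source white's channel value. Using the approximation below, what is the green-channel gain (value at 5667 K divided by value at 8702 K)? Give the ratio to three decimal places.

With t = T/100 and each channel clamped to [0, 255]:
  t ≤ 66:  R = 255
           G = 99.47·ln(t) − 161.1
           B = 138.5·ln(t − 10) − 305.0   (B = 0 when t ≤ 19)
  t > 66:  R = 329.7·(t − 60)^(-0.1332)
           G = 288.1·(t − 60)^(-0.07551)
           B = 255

1.071

At 8702 K (t = 87.02):
  G = 288.1·(87.02 − 60)^(-0.07551) = 288.1·27.02^(-0.07551) = 288.1·0.77964 = 224.614.
At 5667 K (t = 56.67):
  G = 99.47·ln 56.67 − 161.1 = 99.47·4.0372 − 161.1 = 240.485.
Gain = 240.485 / 224.614 = 1.0707 → 1.071.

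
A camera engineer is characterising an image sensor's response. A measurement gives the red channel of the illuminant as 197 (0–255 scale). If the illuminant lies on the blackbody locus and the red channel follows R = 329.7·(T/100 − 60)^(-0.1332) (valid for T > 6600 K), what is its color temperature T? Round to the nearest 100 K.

10800 K

(t − 60)^(-0.1332) = 197/329.7 = 0.59751.
t − 60 = 0.59751^(1/-0.1332) = 0.59751^(-7.508) = 47.761, so t = 107.761.
T = 100·t = 10776 K → 10800 K to the nearest 100 K.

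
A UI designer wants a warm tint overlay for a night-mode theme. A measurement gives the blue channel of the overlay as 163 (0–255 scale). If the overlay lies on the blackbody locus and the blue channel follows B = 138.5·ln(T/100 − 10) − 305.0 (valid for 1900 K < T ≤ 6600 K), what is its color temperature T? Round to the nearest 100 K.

ln(t − 10) = (163 + 305.0) / 138.5 = 3.3791.
t − 10 = e^3.3791 = 29.343, so t = 39.343.
T = 100·t = 3934 K → 3900 K to the nearest 100 K.

3900 K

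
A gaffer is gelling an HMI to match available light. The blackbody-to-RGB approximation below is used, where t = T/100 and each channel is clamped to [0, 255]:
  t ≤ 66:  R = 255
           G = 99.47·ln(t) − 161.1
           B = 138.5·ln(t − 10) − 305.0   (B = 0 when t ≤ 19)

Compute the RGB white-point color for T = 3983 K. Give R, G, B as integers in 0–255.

R=255, G=205, B=165

t = 3983/100 = 39.83; the t ≤ 66 branch applies.
R = 255 by definition for t ≤ 66.
G = 99.47·ln 39.83 − 161.1 = 99.47·3.6846 − 161.1 = 205.409.
B = 138.5·ln(39.83 − 10) − 305.0 = 138.5·ln 29.83 − 305.0 = 138.5·3.3955 − 305.0 = 165.279.
Rounded: (255, 205, 165).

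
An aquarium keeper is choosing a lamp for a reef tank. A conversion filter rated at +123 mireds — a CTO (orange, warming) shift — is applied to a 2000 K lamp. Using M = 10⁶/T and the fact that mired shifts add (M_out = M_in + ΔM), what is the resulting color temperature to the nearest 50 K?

M_in = 10⁶/2000 = 500.00 mireds.
M_out = 500.00 + (+123) = 623.00 mireds.
T_out = 10⁶/623.00 = 1605.1 K → 1600 K.

1600 K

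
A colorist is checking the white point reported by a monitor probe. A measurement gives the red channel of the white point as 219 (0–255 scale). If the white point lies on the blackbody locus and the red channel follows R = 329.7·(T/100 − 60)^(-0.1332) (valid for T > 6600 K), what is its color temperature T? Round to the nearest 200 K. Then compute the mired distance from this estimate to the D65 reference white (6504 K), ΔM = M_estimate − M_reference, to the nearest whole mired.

-32 mireds

(t − 60)^(-0.1332) = 219/329.7 = 0.66424.
t − 60 = 0.66424^(1/-0.1332) = 0.66424^(-7.508) = 21.572, so t = 81.572.
T = 100·t = 8157 K → 8200 K to the nearest 200 K.
M_estimate = 10⁶/8200 = 121.95; M_reference = 10⁶/6504 = 153.75.
ΔM = 121.95 − 153.75 = -31.80 → -32 mireds.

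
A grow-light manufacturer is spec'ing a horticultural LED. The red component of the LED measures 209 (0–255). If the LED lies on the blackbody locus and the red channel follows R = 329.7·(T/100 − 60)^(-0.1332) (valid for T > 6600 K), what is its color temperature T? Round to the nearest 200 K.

9000 K

(t − 60)^(-0.1332) = 209/329.7 = 0.63391.
t − 60 = 0.63391^(1/-0.1332) = 0.63391^(-7.508) = 30.639, so t = 90.639.
T = 100·t = 9064 K → 9000 K to the nearest 200 K.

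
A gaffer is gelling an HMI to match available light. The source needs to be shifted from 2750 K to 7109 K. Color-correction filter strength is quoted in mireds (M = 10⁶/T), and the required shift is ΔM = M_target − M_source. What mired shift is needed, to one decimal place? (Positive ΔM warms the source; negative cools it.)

M_source = 10⁶/2750 = 363.636; M_target = 10⁶/7109 = 140.667.
ΔM = 140.667 − 363.636 = -222.970 → -223.0 mireds, a cooling shift.

-223.0 mireds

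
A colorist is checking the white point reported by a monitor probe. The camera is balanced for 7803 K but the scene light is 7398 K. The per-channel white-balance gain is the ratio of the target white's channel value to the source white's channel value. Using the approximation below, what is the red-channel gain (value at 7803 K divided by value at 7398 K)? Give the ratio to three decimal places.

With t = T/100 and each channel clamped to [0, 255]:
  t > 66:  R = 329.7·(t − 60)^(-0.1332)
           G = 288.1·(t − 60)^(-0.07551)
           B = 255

At 7398 K (t = 73.98):
  R = 329.7·(73.98 − 60)^(-0.1332) = 329.7·13.98^(-0.1332) = 329.7·0.70375 = 232.026.
At 7803 K (t = 78.03):
  R = 329.7·(78.03 − 60)^(-0.1332) = 329.7·18.03^(-0.1332) = 329.7·0.68030 = 224.295.
Gain = 224.295 / 232.026 = 0.9667 → 0.967.

0.967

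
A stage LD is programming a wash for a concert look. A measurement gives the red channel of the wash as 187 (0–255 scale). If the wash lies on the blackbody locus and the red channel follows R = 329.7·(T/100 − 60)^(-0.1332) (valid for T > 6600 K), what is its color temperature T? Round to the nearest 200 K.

13000 K

(t − 60)^(-0.1332) = 187/329.7 = 0.56718.
t − 60 = 0.56718^(1/-0.1332) = 0.56718^(-7.508) = 70.620, so t = 130.620.
T = 100·t = 13062 K → 13000 K to the nearest 200 K.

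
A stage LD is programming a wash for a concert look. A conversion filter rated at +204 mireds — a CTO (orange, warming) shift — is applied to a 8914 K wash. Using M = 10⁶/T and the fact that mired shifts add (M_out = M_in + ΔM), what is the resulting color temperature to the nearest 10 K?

M_in = 10⁶/8914 = 112.18 mireds.
M_out = 112.18 + (+204) = 316.18 mireds.
T_out = 10⁶/316.18 = 3162.7 K → 3160 K.

3160 K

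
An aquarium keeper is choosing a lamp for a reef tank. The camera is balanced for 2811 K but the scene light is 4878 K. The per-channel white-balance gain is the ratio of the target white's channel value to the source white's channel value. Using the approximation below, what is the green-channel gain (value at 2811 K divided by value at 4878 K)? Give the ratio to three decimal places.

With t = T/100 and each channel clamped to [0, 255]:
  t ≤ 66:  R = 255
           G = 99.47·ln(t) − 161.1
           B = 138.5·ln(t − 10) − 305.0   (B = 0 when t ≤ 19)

0.757

At 4878 K (t = 48.78):
  G = 99.47·ln 48.78 − 161.1 = 99.47·3.8873 − 161.1 = 225.572.
At 2811 K (t = 28.11):
  G = 99.47·ln 28.11 − 161.1 = 99.47·3.3361 − 161.1 = 170.744.
Gain = 170.744 / 225.572 = 0.7569 → 0.757.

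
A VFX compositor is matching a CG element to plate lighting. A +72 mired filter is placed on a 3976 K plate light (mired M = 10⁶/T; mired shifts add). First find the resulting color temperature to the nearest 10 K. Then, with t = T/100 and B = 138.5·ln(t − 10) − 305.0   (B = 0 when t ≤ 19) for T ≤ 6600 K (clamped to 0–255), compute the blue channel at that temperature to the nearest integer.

116

M_in = 10⁶/3976 = 251.51; M_out = 251.51 + (+72) = 323.51.
T_out = 10⁶/323.51 = 3091.1 K → 3090 K; t = 30.9.
B = 138.5·ln(30.9 − 10) − 305.0 = 138.5·ln 20.9 − 305.0 = 138.5·3.0397 − 305.0 = 116.005.
Rounded: 116.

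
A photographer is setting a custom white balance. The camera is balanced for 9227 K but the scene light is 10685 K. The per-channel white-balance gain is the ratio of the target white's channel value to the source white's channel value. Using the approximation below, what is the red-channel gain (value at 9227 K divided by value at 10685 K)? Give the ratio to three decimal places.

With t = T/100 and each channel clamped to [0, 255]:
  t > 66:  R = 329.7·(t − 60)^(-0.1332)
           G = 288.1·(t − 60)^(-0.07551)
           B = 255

At 10685 K (t = 106.85):
  R = 329.7·(106.85 − 60)^(-0.1332) = 329.7·46.85^(-0.1332) = 329.7·0.59905 = 197.506.
At 9227 K (t = 92.27):
  R = 329.7·(92.27 − 60)^(-0.1332) = 329.7·32.27^(-0.1332) = 329.7·0.62955 = 207.562.
Gain = 207.562 / 197.506 = 1.0509 → 1.051.

1.051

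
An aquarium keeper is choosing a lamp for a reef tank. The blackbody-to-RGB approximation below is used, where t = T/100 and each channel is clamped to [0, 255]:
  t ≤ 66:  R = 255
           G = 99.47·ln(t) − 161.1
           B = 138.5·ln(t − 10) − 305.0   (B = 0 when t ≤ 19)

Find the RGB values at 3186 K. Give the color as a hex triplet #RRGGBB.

t = 3186/100 = 31.86; the t ≤ 66 branch applies.
R = 255 by definition for t ≤ 66.
G = 99.47·ln 31.86 − 161.1 = 99.47·3.4614 − 161.1 = 183.201.
B = 138.5·ln(31.86 − 10) − 305.0 = 138.5·ln 21.86 − 305.0 = 138.5·3.0847 − 305.0 = 122.225.
Rounded: (255, 183, 122).
In hex: #FFB77A.

#FFB77A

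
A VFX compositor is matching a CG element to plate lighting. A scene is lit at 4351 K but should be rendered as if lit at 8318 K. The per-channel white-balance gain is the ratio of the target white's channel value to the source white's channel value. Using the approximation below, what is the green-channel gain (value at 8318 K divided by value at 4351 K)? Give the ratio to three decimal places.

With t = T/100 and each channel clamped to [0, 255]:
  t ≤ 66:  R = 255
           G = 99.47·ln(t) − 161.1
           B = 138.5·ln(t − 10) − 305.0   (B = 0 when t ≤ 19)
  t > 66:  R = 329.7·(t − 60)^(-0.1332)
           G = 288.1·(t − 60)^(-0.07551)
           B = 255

At 4351 K (t = 43.51):
  G = 99.47·ln 43.51 − 161.1 = 99.47·3.7730 − 161.1 = 214.199.
At 8318 K (t = 83.18):
  G = 288.1·(83.18 − 60)^(-0.07551) = 288.1·23.18^(-0.07551) = 288.1·0.78872 = 227.229.
Gain = 227.229 / 214.199 = 1.0608 → 1.061.

1.061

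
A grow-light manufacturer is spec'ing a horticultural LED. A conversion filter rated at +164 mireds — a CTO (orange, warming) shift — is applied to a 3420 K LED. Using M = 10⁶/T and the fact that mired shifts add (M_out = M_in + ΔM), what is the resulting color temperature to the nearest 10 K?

2190 K

M_in = 10⁶/3420 = 292.40 mireds.
M_out = 292.40 + (+164) = 456.40 mireds.
T_out = 10⁶/456.40 = 2191.1 K → 2190 K.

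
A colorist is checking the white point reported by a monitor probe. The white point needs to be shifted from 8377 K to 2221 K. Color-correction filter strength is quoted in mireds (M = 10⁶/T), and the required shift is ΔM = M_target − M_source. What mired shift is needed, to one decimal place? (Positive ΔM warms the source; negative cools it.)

+330.9 mireds

M_source = 10⁶/8377 = 119.374; M_target = 10⁶/2221 = 450.248.
ΔM = 450.248 − 119.374 = 330.873 → +330.9 mireds, a warming shift.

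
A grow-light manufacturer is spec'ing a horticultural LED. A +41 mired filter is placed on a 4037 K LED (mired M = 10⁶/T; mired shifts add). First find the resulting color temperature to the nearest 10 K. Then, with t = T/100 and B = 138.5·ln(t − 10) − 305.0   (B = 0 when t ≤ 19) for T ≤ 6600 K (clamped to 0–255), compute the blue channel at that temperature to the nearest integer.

M_in = 10⁶/4037 = 247.71; M_out = 247.71 + (+41) = 288.71.
T_out = 10⁶/288.71 = 3463.7 K → 3460 K; t = 34.6.
B = 138.5·ln(34.6 − 10) − 305.0 = 138.5·ln 24.6 − 305.0 = 138.5·3.2027 − 305.0 = 138.580.
Rounded: 139.

139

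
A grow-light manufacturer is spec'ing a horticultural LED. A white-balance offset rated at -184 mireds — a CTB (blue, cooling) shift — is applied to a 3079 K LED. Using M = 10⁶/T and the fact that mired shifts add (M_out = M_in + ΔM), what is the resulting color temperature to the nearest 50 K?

7100 K

M_in = 10⁶/3079 = 324.78 mireds.
M_out = 324.78 + (-184) = 140.78 mireds.
T_out = 10⁶/140.78 = 7103.2 K → 7100 K.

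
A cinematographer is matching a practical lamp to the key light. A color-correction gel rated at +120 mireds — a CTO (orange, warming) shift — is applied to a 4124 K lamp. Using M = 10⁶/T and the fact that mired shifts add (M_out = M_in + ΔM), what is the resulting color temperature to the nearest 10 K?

M_in = 10⁶/4124 = 242.48 mireds.
M_out = 242.48 + (+120) = 362.48 mireds.
T_out = 10⁶/362.48 = 2758.7 K → 2760 K.

2760 K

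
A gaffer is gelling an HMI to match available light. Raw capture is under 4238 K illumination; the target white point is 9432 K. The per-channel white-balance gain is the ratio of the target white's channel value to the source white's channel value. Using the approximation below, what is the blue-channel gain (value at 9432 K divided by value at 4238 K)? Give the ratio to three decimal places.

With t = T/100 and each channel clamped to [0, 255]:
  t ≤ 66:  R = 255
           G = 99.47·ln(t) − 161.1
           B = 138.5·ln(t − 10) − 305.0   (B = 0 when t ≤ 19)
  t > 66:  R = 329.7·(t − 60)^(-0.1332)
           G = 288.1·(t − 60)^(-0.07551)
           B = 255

At 4238 K (t = 42.38):
  B = 138.5·ln(42.38 − 10) − 305.0 = 138.5·ln 32.38 − 305.0 = 138.5·3.4775 − 305.0 = 176.639.
At 9432 K (t = 94.32):
  B = 255 by definition for t > 66.
Gain = 255.000 / 176.639 = 1.4436 → 1.444.

1.444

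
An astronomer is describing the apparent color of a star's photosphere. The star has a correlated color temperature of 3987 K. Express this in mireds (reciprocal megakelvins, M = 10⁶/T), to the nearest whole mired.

M = 10⁶ / 3987 = 250.815 → 251 mireds.

251 mireds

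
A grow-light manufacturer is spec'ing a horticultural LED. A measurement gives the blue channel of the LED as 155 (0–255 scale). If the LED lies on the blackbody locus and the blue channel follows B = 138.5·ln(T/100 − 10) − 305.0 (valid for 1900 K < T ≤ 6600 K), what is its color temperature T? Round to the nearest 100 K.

3800 K

ln(t − 10) = (155 + 305.0) / 138.5 = 3.3213.
t − 10 = e^3.3213 = 27.696, so t = 37.696.
T = 100·t = 3770 K → 3800 K to the nearest 100 K.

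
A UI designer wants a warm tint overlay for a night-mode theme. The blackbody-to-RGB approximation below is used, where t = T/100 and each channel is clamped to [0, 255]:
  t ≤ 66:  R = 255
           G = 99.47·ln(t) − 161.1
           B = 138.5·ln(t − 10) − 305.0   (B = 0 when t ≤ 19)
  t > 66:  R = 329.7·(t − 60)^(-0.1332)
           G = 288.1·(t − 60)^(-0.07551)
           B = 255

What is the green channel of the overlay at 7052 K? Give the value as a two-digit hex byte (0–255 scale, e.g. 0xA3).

0xF1

t = 7052/100 = 70.52; the t > 66 branch applies.
G = 288.1·(70.52 − 60)^(-0.07551) = 288.1·10.52^(-0.07551) = 288.1·0.83720 = 241.196.
Rounded: 241; in hex, 0xF1.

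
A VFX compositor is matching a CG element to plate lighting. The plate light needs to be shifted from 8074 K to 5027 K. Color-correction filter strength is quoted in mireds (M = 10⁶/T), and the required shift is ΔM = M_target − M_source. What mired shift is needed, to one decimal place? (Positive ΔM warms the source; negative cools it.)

+75.1 mireds

M_source = 10⁶/8074 = 123.854; M_target = 10⁶/5027 = 198.926.
ΔM = 198.926 − 123.854 = 75.071 → +75.1 mireds, a warming shift.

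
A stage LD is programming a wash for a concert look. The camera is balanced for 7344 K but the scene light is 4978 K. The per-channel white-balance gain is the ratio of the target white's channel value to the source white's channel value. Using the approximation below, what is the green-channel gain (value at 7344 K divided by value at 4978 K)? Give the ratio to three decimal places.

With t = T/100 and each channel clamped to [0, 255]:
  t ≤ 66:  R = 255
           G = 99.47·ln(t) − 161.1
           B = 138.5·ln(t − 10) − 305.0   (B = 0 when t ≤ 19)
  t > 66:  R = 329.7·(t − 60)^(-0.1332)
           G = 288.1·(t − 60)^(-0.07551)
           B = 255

1.040

At 4978 K (t = 49.78):
  G = 99.47·ln 49.78 − 161.1 = 99.47·3.9076 − 161.1 = 227.590.
At 7344 K (t = 73.44):
  G = 288.1·(73.44 − 60)^(-0.07551) = 288.1·13.44^(-0.07551) = 288.1·0.82185 = 236.776.
Gain = 236.776 / 227.590 = 1.0404 → 1.040.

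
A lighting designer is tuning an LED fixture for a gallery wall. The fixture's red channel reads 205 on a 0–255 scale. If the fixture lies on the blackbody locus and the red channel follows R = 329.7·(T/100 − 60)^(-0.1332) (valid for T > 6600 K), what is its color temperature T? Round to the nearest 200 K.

(t − 60)^(-0.1332) = 205/329.7 = 0.62178.
t − 60 = 0.62178^(1/-0.1332) = 0.62178^(-7.508) = 35.423, so t = 95.423.
T = 100·t = 9542 K → 9600 K to the nearest 200 K.

9600 K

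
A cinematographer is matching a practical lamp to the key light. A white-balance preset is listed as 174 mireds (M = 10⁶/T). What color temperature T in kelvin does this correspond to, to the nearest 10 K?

T = 10⁶ / 174 = 5747.13 K → 5750 K.

5750 K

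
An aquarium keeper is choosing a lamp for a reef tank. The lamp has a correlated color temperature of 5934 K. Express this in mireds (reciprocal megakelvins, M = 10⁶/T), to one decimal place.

M = 10⁶ / 5934 = 168.520 → 168.5 mireds.

168.5 mireds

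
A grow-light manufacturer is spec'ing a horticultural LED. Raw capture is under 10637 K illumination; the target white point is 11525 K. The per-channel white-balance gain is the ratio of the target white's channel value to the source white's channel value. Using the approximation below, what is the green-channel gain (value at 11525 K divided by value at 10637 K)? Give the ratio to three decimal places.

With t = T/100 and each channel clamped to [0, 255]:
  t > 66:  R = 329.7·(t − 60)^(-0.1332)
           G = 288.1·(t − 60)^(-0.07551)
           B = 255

At 10637 K (t = 106.37):
  G = 288.1·(106.37 − 60)^(-0.07551) = 288.1·46.37^(-0.07551) = 288.1·0.74848 = 215.638.
At 11525 K (t = 115.25):
  G = 288.1·(115.25 − 60)^(-0.07551) = 288.1·55.25^(-0.07551) = 288.1·0.73865 = 212.804.
Gain = 212.804 / 215.638 = 0.9869 → 0.987.

0.987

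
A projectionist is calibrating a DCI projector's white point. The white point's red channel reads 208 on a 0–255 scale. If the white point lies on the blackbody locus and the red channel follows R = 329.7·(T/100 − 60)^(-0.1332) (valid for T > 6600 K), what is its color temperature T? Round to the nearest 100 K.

(t − 60)^(-0.1332) = 208/329.7 = 0.63088.
t − 60 = 0.63088^(1/-0.1332) = 0.63088^(-7.508) = 31.763, so t = 91.763.
T = 100·t = 9176 K → 9200 K to the nearest 100 K.

9200 K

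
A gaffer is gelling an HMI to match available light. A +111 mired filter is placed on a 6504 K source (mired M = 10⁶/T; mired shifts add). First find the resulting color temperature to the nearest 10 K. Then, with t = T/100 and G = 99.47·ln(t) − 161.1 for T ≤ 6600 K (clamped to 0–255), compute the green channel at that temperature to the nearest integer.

200

M_in = 10⁶/6504 = 153.75; M_out = 153.75 + (+111) = 264.75.
T_out = 10⁶/264.75 = 3777.1 K → 3780 K; t = 37.8.
G = 99.47·ln 37.8 − 161.1 = 99.47·3.6323 − 161.1 = 200.206.
Rounded: 200.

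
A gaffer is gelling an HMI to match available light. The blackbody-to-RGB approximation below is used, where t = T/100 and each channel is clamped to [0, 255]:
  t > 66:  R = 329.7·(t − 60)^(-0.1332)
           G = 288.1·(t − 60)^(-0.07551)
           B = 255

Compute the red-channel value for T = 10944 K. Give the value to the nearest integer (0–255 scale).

196

t = 10944/100 = 109.44; the t > 66 branch applies.
R = 329.7·(109.44 − 60)^(-0.1332) = 329.7·49.44^(-0.1332) = 329.7·0.59477 = 196.096.
Rounded: 196.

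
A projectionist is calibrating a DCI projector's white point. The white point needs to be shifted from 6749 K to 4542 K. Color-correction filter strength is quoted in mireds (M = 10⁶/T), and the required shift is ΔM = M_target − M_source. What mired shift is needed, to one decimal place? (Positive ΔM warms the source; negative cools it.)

+72.0 mireds

M_source = 10⁶/6749 = 148.170; M_target = 10⁶/4542 = 220.167.
ΔM = 220.167 − 148.170 = 71.997 → +72.0 mireds, a warming shift.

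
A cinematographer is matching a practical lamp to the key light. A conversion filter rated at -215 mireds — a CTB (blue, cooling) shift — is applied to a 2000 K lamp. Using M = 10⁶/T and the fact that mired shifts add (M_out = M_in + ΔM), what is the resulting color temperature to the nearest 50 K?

M_in = 10⁶/2000 = 500.00 mireds.
M_out = 500.00 + (-215) = 285.00 mireds.
T_out = 10⁶/285.00 = 3508.8 K → 3500 K.

3500 K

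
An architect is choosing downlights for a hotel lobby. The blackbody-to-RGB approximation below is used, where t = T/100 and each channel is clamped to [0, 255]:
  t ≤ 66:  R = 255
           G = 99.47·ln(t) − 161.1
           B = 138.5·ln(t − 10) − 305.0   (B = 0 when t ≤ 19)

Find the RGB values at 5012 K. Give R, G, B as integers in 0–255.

t = 5012/100 = 50.12; the t ≤ 66 branch applies.
R = 255 by definition for t ≤ 66.
G = 99.47·ln 50.12 − 161.1 = 99.47·3.9144 − 161.1 = 228.267.
B = 138.5·ln(50.12 − 10) − 305.0 = 138.5·ln 40.12 − 305.0 = 138.5·3.6919 − 305.0 = 206.325.
Rounded: (255, 228, 206).

R=255, G=228, B=206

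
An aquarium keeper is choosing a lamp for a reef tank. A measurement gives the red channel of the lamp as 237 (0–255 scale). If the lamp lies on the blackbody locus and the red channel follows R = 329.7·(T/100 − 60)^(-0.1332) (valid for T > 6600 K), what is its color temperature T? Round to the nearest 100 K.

7200 K

(t − 60)^(-0.1332) = 237/329.7 = 0.71884.
t − 60 = 0.71884^(1/-0.1332) = 0.71884^(-7.508) = 11.922, so t = 71.922.
T = 100·t = 7192 K → 7200 K to the nearest 100 K.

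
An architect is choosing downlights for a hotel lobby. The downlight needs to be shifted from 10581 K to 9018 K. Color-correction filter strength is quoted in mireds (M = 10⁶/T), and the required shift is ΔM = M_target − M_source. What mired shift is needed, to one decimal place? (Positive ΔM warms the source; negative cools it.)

M_source = 10⁶/10581 = 94.509; M_target = 10⁶/9018 = 110.889.
ΔM = 110.889 − 94.509 = 16.380 → +16.4 mireds, a warming shift.

+16.4 mireds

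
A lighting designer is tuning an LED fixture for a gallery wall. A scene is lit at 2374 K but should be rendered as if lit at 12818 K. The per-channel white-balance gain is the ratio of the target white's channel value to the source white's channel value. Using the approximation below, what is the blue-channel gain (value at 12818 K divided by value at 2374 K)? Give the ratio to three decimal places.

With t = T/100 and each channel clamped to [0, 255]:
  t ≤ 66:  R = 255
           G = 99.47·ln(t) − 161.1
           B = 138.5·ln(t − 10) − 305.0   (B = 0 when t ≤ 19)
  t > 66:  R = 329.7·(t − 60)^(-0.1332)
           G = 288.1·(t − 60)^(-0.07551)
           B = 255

4.403

At 2374 K (t = 23.74):
  B = 138.5·ln(23.74 − 10) − 305.0 = 138.5·ln 13.74 − 305.0 = 138.5·2.6203 − 305.0 = 57.913.
At 12818 K (t = 128.18):
  B = 255 by definition for t > 66.
Gain = 255.000 / 57.913 = 4.4031 → 4.403.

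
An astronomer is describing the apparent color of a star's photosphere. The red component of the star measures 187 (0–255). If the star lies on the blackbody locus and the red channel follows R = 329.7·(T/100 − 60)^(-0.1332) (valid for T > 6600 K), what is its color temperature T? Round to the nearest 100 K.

(t − 60)^(-0.1332) = 187/329.7 = 0.56718.
t − 60 = 0.56718^(1/-0.1332) = 0.56718^(-7.508) = 70.620, so t = 130.620.
T = 100·t = 13062 K → 13100 K to the nearest 100 K.

13100 K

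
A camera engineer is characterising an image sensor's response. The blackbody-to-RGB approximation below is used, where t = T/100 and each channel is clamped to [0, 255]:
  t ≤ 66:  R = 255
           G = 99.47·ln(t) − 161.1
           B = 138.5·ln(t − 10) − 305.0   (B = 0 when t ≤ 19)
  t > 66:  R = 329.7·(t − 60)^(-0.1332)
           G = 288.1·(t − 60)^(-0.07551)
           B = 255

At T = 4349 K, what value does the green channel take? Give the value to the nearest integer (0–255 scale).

214

t = 4349/100 = 43.49; the t ≤ 66 branch applies.
G = 99.47·ln 43.49 − 161.1 = 99.47·3.7725 − 161.1 = 214.154.
Rounded: 214.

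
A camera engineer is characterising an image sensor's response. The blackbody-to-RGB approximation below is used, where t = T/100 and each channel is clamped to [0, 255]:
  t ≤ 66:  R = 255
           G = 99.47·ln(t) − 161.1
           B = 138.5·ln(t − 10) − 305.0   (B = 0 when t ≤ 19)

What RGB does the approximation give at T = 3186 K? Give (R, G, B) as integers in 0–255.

(255, 183, 122)

t = 3186/100 = 31.86; the t ≤ 66 branch applies.
R = 255 by definition for t ≤ 66.
G = 99.47·ln 31.86 − 161.1 = 99.47·3.4614 − 161.1 = 183.201.
B = 138.5·ln(31.86 − 10) − 305.0 = 138.5·ln 21.86 − 305.0 = 138.5·3.0847 − 305.0 = 122.225.
Rounded: (255, 183, 122).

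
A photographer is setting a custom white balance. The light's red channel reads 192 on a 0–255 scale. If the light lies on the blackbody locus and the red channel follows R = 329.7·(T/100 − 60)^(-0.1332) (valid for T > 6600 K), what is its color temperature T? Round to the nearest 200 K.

11800 K

(t − 60)^(-0.1332) = 192/329.7 = 0.58235.
t − 60 = 0.58235^(1/-0.1332) = 0.58235^(-7.508) = 57.929, so t = 117.929.
T = 100·t = 11793 K → 11800 K to the nearest 200 K.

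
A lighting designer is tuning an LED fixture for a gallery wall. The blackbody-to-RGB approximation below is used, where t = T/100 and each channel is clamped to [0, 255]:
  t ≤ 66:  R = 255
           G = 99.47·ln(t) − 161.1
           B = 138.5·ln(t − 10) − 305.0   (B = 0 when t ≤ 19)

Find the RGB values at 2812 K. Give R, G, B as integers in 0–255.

R=255, G=171, B=96

t = 2812/100 = 28.12; the t ≤ 66 branch applies.
R = 255 by definition for t ≤ 66.
G = 99.47·ln 28.12 − 161.1 = 99.47·3.3365 − 161.1 = 170.780.
B = 138.5·ln(28.12 − 10) − 305.0 = 138.5·ln 18.12 − 305.0 = 138.5·2.8970 − 305.0 = 96.237.
Rounded: (255, 171, 96).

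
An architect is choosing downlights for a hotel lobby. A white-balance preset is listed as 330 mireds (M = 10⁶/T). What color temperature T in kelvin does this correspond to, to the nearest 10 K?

T = 10⁶ / 330 = 3030.30 K → 3030 K.

3030 K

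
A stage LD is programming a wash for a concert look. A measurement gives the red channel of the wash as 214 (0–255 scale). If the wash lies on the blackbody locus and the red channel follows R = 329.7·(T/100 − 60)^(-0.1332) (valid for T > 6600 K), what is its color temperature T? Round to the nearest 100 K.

8600 K

(t − 60)^(-0.1332) = 214/329.7 = 0.64907.
t − 60 = 0.64907^(1/-0.1332) = 0.64907^(-7.508) = 25.657, so t = 85.657.
T = 100·t = 8566 K → 8600 K to the nearest 100 K.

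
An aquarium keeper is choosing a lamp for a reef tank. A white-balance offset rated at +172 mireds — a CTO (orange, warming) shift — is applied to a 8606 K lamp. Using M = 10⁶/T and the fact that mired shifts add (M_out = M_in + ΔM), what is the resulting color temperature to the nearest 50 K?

3450 K

M_in = 10⁶/8606 = 116.20 mireds.
M_out = 116.20 + (+172) = 288.20 mireds.
T_out = 10⁶/288.20 = 3469.8 K → 3450 K.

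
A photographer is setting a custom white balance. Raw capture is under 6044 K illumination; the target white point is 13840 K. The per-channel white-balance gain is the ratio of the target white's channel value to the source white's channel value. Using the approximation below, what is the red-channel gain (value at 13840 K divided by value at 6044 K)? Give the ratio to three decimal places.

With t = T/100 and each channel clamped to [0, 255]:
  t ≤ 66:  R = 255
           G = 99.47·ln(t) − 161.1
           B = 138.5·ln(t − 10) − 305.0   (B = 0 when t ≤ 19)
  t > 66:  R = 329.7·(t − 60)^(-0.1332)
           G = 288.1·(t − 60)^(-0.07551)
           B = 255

0.723

At 6044 K (t = 60.44):
  R = 255 by definition for t ≤ 66.
At 13840 K (t = 138.4):
  R = 329.7·(138.4 − 60)^(-0.1332) = 329.7·78.4^(-0.1332) = 329.7·0.55934 = 184.415.
Gain = 184.415 / 255.000 = 0.7232 → 0.723.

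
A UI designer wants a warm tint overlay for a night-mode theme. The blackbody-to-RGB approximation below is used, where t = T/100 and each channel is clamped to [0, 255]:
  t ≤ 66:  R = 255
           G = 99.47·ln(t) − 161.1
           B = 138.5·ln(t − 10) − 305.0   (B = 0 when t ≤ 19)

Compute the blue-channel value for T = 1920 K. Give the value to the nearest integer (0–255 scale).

2

t = 1920/100 = 19.2; the t ≤ 66 branch applies.
B = 138.5·ln(19.2 − 10) − 305.0 = 138.5·ln 9.2 − 305.0 = 138.5·2.2192 − 305.0 = 2.360.
Rounded: 2.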